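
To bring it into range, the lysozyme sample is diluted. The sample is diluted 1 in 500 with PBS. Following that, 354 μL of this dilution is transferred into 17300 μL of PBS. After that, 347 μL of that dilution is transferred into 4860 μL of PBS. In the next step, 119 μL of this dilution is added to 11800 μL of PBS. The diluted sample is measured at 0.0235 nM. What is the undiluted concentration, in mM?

0.881 mM

Overall dilution factor = 500 × 49.87 × 15.01 × 100.2 = 3.75 × 10⁷.
Original = 0.0235 nM × 3.75 × 10⁷ = 8.81 × 10⁵ nM = 0.881 mM.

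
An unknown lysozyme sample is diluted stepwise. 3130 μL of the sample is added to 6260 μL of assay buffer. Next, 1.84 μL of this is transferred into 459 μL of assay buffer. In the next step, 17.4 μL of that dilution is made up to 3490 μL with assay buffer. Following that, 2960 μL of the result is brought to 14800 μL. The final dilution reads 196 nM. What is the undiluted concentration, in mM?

Overall dilution factor = 3 × 250.5 × 200.6 × 5 = 7.54 × 10⁵.
Original = 196 nM × 7.54 × 10⁵ = 1.48 × 10⁸ nM = 148 mM.

148 mM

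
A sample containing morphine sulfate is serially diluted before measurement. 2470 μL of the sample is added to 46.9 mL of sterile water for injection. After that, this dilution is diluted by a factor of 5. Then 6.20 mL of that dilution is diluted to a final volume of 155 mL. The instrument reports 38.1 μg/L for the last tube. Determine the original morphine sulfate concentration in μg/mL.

95.2 μg/mL

Overall dilution factor = 19.99 × 5 × 25 = 2498.
Original = 38.1 μg/L × 2498 = 9.52 × 10⁴ μg/L = 95.2 μg/mL.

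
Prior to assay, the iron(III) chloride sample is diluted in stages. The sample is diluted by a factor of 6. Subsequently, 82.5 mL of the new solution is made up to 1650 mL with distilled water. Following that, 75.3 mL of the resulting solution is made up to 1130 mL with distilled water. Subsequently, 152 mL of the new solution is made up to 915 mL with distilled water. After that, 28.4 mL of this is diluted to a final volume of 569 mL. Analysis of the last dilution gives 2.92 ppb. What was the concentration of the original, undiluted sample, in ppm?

Overall dilution factor = 6 × 20 × 15.01 × 6.020 × 20.04 = 2.17 × 10⁵.
Original = 2.92 ppb × 2.17 × 10⁵ = 6.34 × 10⁵ ppb = 634 ppm.

634 ppm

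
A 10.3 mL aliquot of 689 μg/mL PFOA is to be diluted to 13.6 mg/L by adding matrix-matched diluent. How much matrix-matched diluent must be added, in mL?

512 mL

13.6 mg/L = 13.6 μg/mL.
V₂ = C₁V₁/C₂ = 689 × 10.3 / 13.6 = 522 mL.
Diluent to add = V₂ − V₁ = 522 − 10.3 = 512 mL.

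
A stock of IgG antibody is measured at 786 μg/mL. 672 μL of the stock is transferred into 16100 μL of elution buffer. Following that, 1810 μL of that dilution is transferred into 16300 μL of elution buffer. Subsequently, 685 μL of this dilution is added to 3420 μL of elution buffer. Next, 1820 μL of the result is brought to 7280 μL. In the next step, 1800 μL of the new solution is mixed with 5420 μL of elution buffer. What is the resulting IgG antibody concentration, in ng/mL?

Overall dilution factor = 24.96 × 10.01 × 5.993 × 4 × 4.011 = 2.40 × 10⁴.
786 μg/mL / 2.40 × 10⁴ = 0.0327 μg/mL = 32.7 ng/mL.

32.7 ng/mL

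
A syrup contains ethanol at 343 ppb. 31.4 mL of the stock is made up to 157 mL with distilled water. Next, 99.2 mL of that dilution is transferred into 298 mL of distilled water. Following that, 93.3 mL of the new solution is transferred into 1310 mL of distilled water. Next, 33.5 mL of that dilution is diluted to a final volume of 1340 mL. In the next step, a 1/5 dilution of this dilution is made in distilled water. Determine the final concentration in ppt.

Overall dilution factor = 5 × 4.004 × 15.04 × 40 × 5 = 6.02 × 10⁴.
343 ppb / 6.02 × 10⁴ = 5.70 × 10⁻³ ppb = 5.70 ppt.

5.70 ppt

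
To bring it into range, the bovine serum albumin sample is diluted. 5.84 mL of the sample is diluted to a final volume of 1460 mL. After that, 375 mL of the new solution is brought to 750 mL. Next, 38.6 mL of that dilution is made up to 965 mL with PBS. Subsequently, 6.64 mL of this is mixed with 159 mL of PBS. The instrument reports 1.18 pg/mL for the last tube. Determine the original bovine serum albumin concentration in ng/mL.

368 ng/mL

Overall dilution factor = 250 × 2 × 25 × 24.95 = 3.12 × 10⁵.
Original = 1.18 pg/mL × 3.12 × 10⁵ = 3.68 × 10⁵ pg/mL = 368 ng/mL.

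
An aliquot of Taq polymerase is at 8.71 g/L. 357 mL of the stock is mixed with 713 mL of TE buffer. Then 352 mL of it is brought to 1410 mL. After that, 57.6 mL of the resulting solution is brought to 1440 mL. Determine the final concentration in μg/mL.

29.0 μg/mL

Overall dilution factor = 2.997 × 4.006 × 25 = 300.
8.71 g/L / 300 = 0.0290 g/L = 29.0 μg/mL.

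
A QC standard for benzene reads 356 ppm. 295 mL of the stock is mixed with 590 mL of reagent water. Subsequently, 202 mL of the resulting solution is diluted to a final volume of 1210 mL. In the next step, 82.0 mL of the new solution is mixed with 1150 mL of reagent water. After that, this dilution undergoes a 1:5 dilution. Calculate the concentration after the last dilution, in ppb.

264 ppb

Overall dilution factor = 3 × 5.990 × 15.02 × 5 = 1350.
356 ppm / 1350 = 0.264 ppm = 264 ppb.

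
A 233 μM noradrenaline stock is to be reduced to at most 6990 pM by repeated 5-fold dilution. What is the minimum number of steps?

Need 5ⁿ ≥ 3.33 × 10⁴, so n ≥ log(3.33 × 10⁴)/log(5) = 6.47.
Minimum whole steps: n = 7.

7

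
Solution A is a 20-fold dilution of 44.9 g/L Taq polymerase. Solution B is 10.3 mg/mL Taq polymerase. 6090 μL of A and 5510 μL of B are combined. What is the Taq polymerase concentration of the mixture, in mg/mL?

C_A = 44.9 g/L / 20 = 2.25 g/L.
C_B = 10.3 mg/mL = 10.3 g/L.
C_mix = (C_A·V_A + C_B·V_B)/(V_A + V_B) = (2.25×6090 + 10.3×5510) / 11600 = 6.07 g/L = 6.07 mg/mL.

6.07 mg/mL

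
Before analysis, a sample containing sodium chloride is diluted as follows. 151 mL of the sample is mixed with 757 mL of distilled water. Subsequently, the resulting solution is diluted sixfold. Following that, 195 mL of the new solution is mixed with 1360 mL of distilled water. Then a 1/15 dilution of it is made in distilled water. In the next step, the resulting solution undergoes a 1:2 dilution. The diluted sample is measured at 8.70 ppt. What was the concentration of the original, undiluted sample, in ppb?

Overall dilution factor = 6.013 × 6 × 7.974 × 15 × 2 = 8631.
Original = 8.70 ppt × 8631 = 7.51 × 10⁴ ppt = 75.1 ppb.

75.1 ppb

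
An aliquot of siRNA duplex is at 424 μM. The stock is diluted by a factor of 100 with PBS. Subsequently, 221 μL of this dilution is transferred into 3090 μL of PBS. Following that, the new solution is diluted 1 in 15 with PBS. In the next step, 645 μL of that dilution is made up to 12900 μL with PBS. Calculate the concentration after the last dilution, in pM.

Overall dilution factor = 100 × 14.98 × 15 × 20 = 4.49 × 10⁵.
424 μM / 4.49 × 10⁵ = 9.43 × 10⁻⁴ μM = 943 pM.

943 pM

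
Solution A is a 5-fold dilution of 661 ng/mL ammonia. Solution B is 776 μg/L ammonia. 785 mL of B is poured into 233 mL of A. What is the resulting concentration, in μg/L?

629 μg/L

C_A = 661 ng/mL / 5 = 132 ng/mL.
C_B = 776 μg/L = 776 ng/mL.
C_mix = (C_A·V_A + C_B·V_B)/(V_A + V_B) = (132×233 + 776×785) / 1018 = 629 ng/mL = 629 μg/L.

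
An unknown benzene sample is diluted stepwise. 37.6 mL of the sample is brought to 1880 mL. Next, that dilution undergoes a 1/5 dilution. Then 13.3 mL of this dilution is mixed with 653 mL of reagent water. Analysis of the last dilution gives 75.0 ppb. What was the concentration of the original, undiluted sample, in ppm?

Overall dilution factor = 50 × 5 × 50.10 = 1.25 × 10⁴.
Original = 75.0 ppb × 1.25 × 10⁴ = 9.39 × 10⁵ ppb = 939 ppm.

939 ppm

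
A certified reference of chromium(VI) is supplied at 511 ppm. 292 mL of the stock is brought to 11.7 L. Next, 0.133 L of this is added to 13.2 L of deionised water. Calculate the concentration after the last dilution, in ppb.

127 ppb

Overall dilution factor = 40.07 × 100.2 = 4017.
511 ppm / 4017 = 0.127 ppm = 127 ppb.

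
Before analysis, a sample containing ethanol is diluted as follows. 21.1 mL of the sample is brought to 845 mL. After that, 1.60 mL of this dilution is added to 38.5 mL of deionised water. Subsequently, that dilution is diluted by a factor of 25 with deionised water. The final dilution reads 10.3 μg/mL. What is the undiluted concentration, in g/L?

Overall dilution factor = 40.05 × 25.06 × 25 = 2.51 × 10⁴.
Original = 10.3 μg/mL × 2.51 × 10⁴ = 2.58 × 10⁵ μg/mL = 258 g/L.

258 g/L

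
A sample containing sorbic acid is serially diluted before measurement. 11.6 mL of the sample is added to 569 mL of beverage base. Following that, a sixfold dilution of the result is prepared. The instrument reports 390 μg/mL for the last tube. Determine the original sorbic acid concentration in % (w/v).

11.7 % (w/v)

Overall dilution factor = 50.05 × 6 = 300.
Original = 390 μg/mL × 300 = 1.17 × 10⁵ μg/mL = 11.7 % (w/v).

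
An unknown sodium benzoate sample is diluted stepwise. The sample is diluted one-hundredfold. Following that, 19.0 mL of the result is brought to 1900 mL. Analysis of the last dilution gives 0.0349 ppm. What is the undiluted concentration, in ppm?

Overall dilution factor = 100 × 100 = 1.00 × 10⁴.
Original = 0.0349 ppm × 1.00 × 10⁴ = 349 ppm.

349 ppm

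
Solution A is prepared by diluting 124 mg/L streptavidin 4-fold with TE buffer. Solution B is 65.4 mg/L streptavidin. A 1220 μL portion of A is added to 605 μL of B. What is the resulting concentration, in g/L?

0.0424 g/L

C_A = 124 mg/L / 4 = 31.0 mg/L.
C_mix = (C_A·V_A + C_B·V_B)/(V_A + V_B) = (31.0×1220 + 65.4×605) / 1825 = 42.4 mg/L = 0.0424 g/L.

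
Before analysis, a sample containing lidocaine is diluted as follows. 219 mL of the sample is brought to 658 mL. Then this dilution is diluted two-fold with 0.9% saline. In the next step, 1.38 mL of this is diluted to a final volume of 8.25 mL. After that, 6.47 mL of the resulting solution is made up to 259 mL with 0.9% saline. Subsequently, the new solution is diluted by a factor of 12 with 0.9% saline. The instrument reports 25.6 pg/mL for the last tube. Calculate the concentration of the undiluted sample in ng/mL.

Overall dilution factor = 3.005 × 2 × 5.978 × 40.03 × 12 = 1.73 × 10⁴.
Original = 25.6 pg/mL × 1.73 × 10⁴ = 4.42 × 10⁵ pg/mL = 442 ng/mL.

442 ng/mL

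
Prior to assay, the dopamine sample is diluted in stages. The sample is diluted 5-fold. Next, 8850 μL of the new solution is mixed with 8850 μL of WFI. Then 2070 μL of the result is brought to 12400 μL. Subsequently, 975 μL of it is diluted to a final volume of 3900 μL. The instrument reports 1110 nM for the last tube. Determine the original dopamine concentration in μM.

266 μM

Overall dilution factor = 5 × 2 × 5.990 × 4 = 240.
Original = 1110 nM × 240 = 2.66 × 10⁵ nM = 266 μM.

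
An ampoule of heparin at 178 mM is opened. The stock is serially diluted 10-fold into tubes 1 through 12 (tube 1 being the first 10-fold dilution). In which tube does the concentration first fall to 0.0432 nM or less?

tube 10

Tube n has concentration 178 mM / 10ⁿ.
Need 10ⁿ ≥ 178 mM / 0.0432 nM = 4.12 × 10⁹, so n ≥ 9.61.
First such tube: n = 10.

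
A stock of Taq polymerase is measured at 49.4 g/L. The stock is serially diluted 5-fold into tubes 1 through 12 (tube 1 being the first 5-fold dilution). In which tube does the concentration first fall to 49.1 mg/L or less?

tube 5

Tube n has concentration 49.4 g/L / 5ⁿ.
Need 5ⁿ ≥ 49.4 g/L / 49.1 mg/L = 1006, so n ≥ 4.30.
First such tube: n = 5.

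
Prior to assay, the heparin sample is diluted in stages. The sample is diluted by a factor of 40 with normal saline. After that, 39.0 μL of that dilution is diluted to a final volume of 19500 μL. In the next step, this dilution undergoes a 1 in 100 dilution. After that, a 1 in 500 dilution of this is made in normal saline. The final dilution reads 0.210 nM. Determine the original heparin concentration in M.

Overall dilution factor = 40 × 500 × 100 × 500 = 1.00 × 10⁹.
Original = 0.210 nM × 1.00 × 10⁹ = 2.10 × 10⁸ nM = 0.210 M.

0.210 M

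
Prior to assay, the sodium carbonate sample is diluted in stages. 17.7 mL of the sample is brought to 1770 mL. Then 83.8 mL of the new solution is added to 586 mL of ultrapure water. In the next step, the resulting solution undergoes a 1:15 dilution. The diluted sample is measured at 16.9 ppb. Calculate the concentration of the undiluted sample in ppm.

203 ppm

Overall dilution factor = 100 × 7.993 × 15 = 1.20 × 10⁴.
Original = 16.9 ppb × 1.20 × 10⁴ = 2.03 × 10⁵ ppb = 203 ppm.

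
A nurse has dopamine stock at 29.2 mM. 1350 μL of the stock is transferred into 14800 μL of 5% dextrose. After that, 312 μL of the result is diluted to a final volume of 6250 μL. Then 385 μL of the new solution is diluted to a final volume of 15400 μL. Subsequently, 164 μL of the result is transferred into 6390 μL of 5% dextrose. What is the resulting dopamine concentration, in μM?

Overall dilution factor = 11.96 × 20.03 × 40 × 39.96 = 3.83 × 10⁵.
29.2 mM / 3.83 × 10⁵ = 7.62 × 10⁻⁵ mM = 0.0762 μM.

0.0762 μM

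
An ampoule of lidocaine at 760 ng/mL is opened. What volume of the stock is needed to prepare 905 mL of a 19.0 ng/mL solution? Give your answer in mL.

22.6 mL

V₁ = C₂V₂/C₁ = 19.0 × 905 / 760 = 22.6 mL.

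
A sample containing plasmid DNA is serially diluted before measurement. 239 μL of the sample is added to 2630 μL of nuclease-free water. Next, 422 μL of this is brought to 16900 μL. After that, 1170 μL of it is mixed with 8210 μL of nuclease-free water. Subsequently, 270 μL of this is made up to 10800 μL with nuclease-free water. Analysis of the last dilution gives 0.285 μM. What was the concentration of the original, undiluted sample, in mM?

43.9 mM

Overall dilution factor = 12.00 × 40.05 × 8.017 × 40 = 1.54 × 10⁵.
Original = 0.285 μM × 1.54 × 10⁵ = 4.39 × 10⁴ μM = 43.9 mM.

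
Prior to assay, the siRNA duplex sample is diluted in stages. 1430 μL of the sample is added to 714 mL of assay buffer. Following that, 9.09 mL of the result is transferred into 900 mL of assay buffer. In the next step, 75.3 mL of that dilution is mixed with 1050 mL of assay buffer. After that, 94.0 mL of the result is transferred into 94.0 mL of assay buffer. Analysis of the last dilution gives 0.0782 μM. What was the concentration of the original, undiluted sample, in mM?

117 mM

Overall dilution factor = 500.3 × 100.0 × 14.94 × 2 = 1.50 × 10⁶.
Original = 0.0782 μM × 1.50 × 10⁶ = 1.17 × 10⁵ μM = 117 mM.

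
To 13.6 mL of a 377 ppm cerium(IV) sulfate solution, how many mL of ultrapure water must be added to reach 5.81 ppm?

V₂ = C₁V₁/C₂ = 377 × 13.6 / 5.81 = 882 mL.
Diluent to add = V₂ − V₁ = 882 − 13.6 = 869 mL.

869 mL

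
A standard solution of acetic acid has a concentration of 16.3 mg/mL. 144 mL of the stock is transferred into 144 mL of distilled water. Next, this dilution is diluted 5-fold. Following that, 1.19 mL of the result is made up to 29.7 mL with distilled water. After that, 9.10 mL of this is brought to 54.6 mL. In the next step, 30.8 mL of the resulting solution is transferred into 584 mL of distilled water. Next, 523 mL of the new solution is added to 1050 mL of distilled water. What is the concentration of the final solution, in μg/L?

181 μg/L

Overall dilution factor = 2 × 5 × 24.96 × 6 × 19.96 × 3.008 = 8.99 × 10⁴.
16.3 mg/mL / 8.99 × 10⁴ = 1.81 × 10⁻⁴ mg/mL = 181 μg/L.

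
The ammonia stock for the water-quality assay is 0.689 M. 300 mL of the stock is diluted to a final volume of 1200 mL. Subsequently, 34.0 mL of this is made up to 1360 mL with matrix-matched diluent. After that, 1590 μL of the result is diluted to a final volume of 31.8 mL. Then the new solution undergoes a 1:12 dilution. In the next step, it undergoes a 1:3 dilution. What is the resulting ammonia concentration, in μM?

Overall dilution factor = 4 × 40 × 20 × 12 × 3 = 1.15 × 10⁵.
0.689 M / 1.15 × 10⁵ = 5.98 × 10⁻⁶ M = 5.98 μM.

5.98 μM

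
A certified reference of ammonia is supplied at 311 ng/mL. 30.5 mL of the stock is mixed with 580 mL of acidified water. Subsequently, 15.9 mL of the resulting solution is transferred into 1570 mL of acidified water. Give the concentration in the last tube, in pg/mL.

156 pg/mL

Overall dilution factor = 20.02 × 99.74 = 1996.
311 ng/mL / 1996 = 0.156 ng/mL = 156 pg/mL.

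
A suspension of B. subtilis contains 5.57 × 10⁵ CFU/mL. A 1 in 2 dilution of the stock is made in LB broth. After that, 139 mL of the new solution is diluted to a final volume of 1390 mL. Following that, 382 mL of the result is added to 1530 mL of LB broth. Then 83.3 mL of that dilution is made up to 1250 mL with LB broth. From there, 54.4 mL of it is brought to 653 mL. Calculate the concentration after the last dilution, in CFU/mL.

30.9 CFU/mL

Overall dilution factor = 2 × 10 × 5.005 × 15.01 × 12.00 = 1.80 × 10⁴.
5.57 × 10⁵ CFU/mL / 1.80 × 10⁴ = 30.9 CFU/mL.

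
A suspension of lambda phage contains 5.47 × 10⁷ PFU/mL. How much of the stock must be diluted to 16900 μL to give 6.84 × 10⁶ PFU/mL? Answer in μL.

2110 μL

V₁ = C₂V₂/C₁ = 6.84 × 10⁶ × 16900 / 5.47 × 10⁷ = 2113 μL.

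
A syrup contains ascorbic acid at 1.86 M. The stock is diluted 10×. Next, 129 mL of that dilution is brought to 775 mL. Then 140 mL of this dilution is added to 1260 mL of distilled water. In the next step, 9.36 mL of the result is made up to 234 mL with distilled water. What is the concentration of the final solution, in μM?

Overall dilution factor = 10 × 6.008 × 10 × 25 = 1.50 × 10⁴.
1.86 M / 1.50 × 10⁴ = 1.24 × 10⁻⁴ M = 124 μM.

124 μM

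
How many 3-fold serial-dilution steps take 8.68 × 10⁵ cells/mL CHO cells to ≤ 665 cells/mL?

Need 3ⁿ ≥ 1305, so n ≥ log(1305)/log(3) = 6.53.
Minimum whole steps: n = 7.

7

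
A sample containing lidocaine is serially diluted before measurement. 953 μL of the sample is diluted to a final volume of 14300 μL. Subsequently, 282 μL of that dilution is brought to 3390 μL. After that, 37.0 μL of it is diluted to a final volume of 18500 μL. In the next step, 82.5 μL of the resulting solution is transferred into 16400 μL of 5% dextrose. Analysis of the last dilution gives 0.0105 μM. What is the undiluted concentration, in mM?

189 mM

Overall dilution factor = 15.01 × 12.02 × 500 × 199.8 = 1.80 × 10⁷.
Original = 0.0105 μM × 1.80 × 10⁷ = 1.89 × 10⁵ μM = 189 mM.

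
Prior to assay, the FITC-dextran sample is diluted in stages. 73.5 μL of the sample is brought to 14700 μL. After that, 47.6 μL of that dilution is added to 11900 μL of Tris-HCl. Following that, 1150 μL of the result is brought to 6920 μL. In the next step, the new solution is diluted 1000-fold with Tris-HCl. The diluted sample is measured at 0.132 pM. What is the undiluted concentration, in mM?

Overall dilution factor = 200 × 251 × 6.017 × 1000 = 3.02 × 10⁸.
Original = 0.132 pM × 3.02 × 10⁸ = 3.99 × 10⁷ pM = 0.0399 mM.

0.0399 mM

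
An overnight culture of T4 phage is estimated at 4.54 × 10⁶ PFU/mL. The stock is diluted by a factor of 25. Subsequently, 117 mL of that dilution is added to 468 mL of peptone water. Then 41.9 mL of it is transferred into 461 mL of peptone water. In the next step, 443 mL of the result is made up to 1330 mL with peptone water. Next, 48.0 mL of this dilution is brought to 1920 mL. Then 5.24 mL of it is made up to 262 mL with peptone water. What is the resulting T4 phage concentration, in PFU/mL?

Overall dilution factor = 25 × 5 × 12.00 × 3.002 × 40 × 50 = 9.01 × 10⁶.
4.54 × 10⁶ PFU/mL / 9.01 × 10⁶ = 0.504 PFU/mL.

0.504 PFU/mL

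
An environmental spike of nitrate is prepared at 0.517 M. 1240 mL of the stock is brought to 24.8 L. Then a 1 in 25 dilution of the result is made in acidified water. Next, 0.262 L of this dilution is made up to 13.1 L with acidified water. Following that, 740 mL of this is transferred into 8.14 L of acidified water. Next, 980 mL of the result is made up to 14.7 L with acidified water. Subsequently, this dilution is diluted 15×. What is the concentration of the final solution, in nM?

7.66 nM

Overall dilution factor = 20 × 25 × 50 × 12 × 15 × 15 = 6.75 × 10⁷.
0.517 M / 6.75 × 10⁷ = 7.66 × 10⁻⁹ M = 7.66 nM.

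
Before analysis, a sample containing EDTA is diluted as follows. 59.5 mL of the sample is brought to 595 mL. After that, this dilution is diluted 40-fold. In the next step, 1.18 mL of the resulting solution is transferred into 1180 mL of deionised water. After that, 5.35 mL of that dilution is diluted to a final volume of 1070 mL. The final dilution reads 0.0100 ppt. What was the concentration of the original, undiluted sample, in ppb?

Overall dilution factor = 10 × 40 × 1001 × 200 = 8.01 × 10⁷.
Original = 0.0100 ppt × 8.01 × 10⁷ = 8.01 × 10⁵ ppt = 801 ppb.

801 ppb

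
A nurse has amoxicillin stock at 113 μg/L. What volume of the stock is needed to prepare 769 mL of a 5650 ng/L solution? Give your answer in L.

0.0385 L

5650 ng/L = 5.65 μg/L.
V₁ = C₂V₂/C₁ = 5.65 × 769 / 113 = 38.5 mL = 0.0385 L.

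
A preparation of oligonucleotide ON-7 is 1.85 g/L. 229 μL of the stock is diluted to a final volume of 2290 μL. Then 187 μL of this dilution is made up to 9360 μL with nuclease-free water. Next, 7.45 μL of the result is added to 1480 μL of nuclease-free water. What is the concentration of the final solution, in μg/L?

18.5 μg/L

Overall dilution factor = 10 × 50.05 × 199.7 = 9.99 × 10⁴.
1.85 g/L / 9.99 × 10⁴ = 1.85 × 10⁻⁵ g/L = 18.5 μg/L.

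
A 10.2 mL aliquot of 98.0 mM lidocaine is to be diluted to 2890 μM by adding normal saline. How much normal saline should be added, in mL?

2890 μM = 2.89 mM.
V₂ = C₁V₁/C₂ = 98.0 × 10.2 / 2.89 = 346 mL.
Diluent to add = V₂ − V₁ = 346 − 10.2 = 336 mL.

336 mL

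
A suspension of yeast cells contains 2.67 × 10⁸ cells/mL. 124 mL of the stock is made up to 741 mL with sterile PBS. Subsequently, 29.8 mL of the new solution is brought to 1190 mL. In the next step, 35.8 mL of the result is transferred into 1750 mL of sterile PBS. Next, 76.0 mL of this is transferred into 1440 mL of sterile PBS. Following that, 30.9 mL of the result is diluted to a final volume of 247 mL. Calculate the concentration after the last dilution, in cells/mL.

141 cells/mL

Overall dilution factor = 5.976 × 39.93 × 49.88 × 19.95 × 7.994 = 1.90 × 10⁶.
2.67 × 10⁸ cells/mL / 1.90 × 10⁶ = 141 cells/mL.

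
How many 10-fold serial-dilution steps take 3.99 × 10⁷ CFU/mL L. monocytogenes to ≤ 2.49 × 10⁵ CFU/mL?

3

Need 10ⁿ ≥ 160, so n ≥ log(160)/log(10) = 2.20.
Minimum whole steps: n = 3.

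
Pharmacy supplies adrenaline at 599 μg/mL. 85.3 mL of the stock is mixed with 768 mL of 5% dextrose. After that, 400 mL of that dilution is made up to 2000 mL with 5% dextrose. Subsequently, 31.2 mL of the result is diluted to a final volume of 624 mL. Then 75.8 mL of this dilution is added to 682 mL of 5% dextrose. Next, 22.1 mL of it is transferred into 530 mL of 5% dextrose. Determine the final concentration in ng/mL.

Overall dilution factor = 10.00 × 5 × 20 × 9.997 × 24.98 = 2.50 × 10⁵.
599 μg/mL / 2.50 × 10⁵ = 2.40 × 10⁻³ μg/mL = 2.40 ng/mL.

2.40 ng/mL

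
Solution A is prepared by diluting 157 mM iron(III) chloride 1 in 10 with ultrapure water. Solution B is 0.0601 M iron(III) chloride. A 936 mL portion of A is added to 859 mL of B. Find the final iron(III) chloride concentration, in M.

0.0369 M

C_A = 157 mM / 10 = 15.7 mM.
C_B = 0.0601 M = 60.1 mM.
C_mix = (C_A·V_A + C_B·V_B)/(V_A + V_B) = (15.7×936 + 60.1×859) / 1795 = 36.9 mM = 0.0369 M.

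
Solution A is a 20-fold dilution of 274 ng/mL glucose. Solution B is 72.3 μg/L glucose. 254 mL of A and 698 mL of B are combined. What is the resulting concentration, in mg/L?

C_A = 274 ng/mL / 20 = 13.7 ng/mL.
C_B = 72.3 μg/L = 72.3 ng/mL.
C_mix = (C_A·V_A + C_B·V_B)/(V_A + V_B) = (13.7×254 + 72.3×698) / 952.0 = 56.7 ng/mL = 0.0567 mg/L.

0.0567 mg/L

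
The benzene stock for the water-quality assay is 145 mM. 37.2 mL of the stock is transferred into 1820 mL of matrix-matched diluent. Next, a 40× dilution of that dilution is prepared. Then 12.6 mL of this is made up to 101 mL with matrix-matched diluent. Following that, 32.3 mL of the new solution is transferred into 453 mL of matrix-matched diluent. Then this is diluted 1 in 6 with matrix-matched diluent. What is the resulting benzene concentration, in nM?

100 nM

Overall dilution factor = 49.92 × 40 × 8.016 × 15.02 × 6 = 1.44 × 10⁶.
145 mM / 1.44 × 10⁶ = 1.00 × 10⁻⁴ mM = 100 nM.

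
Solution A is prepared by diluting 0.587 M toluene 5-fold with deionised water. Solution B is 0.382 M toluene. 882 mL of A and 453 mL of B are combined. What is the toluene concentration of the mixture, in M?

0.207 M

C_A = 0.587 M / 5 = 0.117 M.
C_mix = (C_A·V_A + C_B·V_B)/(V_A + V_B) = (0.117×882 + 0.382×453) / 1335 = 0.207 M.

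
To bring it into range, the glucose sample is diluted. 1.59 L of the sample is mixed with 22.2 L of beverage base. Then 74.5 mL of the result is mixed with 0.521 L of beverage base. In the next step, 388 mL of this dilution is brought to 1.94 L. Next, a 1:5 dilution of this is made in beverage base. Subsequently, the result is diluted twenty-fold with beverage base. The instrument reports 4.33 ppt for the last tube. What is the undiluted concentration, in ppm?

Overall dilution factor = 14.96 × 7.993 × 5 × 5 × 20 = 5.98 × 10⁴.
Original = 4.33 ppt × 5.98 × 10⁴ = 2.59 × 10⁵ ppt = 0.259 ppm.

0.259 ppm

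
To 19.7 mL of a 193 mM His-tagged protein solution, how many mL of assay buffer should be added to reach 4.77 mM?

777 mL

V₂ = C₁V₁/C₂ = 193 × 19.7 / 4.77 = 797 mL.
Diluent to add = V₂ − V₁ = 797 − 19.7 = 777 mL.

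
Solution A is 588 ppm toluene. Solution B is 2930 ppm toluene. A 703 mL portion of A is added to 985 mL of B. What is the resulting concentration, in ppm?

C_mix = (C_A·V_A + C_B·V_B)/(V_A + V_B) = (588×703 + 2930×985) / 1688 = 1955 ppm.

1950 ppm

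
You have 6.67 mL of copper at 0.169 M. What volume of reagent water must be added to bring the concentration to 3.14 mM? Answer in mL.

3.14 mM = 3.14 × 10⁻³ M.
V₂ = C₁V₁/C₂ = 0.169 × 6.67 / 3.14 × 10⁻³ = 359 mL.
Diluent to add = V₂ − V₁ = 359 − 6.67 = 352 mL.

352 mL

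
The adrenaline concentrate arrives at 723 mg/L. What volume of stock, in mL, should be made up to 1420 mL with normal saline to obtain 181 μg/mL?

355 mL

181 μg/mL = 181 mg/L.
V₁ = C₂V₂/C₁ = 181 × 1420 / 723 = 355 mL.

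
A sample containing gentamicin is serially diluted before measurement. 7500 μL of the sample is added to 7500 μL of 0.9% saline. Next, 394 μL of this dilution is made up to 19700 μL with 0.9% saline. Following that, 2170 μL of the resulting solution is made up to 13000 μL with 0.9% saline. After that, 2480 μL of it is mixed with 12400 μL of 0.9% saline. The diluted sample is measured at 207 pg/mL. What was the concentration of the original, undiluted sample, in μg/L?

744 μg/L

Overall dilution factor = 2 × 50 × 5.991 × 6 = 3594.
Original = 207 pg/mL × 3594 = 7.44 × 10⁵ pg/mL = 744 μg/L.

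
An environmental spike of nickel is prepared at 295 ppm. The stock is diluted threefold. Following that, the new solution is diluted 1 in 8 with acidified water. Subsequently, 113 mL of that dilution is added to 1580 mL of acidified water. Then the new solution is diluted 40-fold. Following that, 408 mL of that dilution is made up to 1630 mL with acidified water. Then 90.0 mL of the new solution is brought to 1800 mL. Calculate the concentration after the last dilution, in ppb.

Overall dilution factor = 3 × 8 × 14.98 × 40 × 3.995 × 20 = 1.15 × 10⁶.
295 ppm / 1.15 × 10⁶ = 2.57 × 10⁻⁴ ppm = 0.257 ppb.

0.257 ppb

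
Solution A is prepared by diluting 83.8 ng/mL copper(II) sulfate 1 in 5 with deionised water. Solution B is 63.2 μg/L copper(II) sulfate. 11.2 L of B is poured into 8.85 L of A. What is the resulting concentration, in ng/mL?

42.7 ng/mL

C_A = 83.8 ng/mL / 5 = 16.8 ng/mL.
C_B = 63.2 μg/L = 63.2 ng/mL.
C_mix = (C_A·V_A + C_B·V_B)/(V_A + V_B) = (16.8×8.85 + 63.2×11.2) / 20.05 = 42.7 ng/mL.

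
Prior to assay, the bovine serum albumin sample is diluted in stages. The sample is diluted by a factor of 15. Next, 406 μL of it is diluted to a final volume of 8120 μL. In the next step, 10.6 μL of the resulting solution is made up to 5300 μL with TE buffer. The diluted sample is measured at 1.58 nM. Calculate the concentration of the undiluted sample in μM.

237 μM

Overall dilution factor = 15 × 20 × 500 = 1.50 × 10⁵.
Original = 1.58 nM × 1.50 × 10⁵ = 2.37 × 10⁵ nM = 237 μM.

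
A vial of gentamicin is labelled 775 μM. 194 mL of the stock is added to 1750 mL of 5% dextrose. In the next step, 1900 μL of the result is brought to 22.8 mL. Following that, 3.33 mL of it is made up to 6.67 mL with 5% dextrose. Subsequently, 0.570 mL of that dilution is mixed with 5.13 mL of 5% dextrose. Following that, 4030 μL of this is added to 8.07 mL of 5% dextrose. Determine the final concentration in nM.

107 nM

Overall dilution factor = 10.02 × 12 × 2.003 × 10 × 3.002 = 7232.
775 μM / 7232 = 0.107 μM = 107 nM.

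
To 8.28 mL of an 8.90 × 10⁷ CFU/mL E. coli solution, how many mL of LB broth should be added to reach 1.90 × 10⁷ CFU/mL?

V₂ = C₁V₁/C₂ = 8.90 × 10⁷ × 8.28 / 1.90 × 10⁷ = 38.8 mL.
Diluent to add = V₂ − V₁ = 38.8 − 8.28 = 30.5 mL.

30.5 mL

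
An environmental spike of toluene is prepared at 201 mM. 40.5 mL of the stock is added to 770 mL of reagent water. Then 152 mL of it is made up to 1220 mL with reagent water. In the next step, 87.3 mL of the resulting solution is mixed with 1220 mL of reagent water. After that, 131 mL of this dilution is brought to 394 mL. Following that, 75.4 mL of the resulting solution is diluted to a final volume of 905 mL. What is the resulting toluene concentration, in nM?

Overall dilution factor = 20.01 × 8.026 × 14.97 × 3.008 × 12.00 = 8.68 × 10⁴.
201 mM / 8.68 × 10⁴ = 2.31 × 10⁻³ mM = 2310 nM.

2310 nM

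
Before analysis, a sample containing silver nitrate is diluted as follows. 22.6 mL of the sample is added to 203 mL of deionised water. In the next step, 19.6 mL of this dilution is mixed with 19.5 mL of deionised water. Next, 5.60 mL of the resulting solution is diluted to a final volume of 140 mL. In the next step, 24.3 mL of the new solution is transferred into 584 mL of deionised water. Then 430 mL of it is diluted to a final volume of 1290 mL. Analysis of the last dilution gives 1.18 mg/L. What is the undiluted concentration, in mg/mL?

44.1 mg/mL

Overall dilution factor = 9.982 × 1.995 × 25 × 25.03 × 3 = 3.74 × 10⁴.
Original = 1.18 mg/L × 3.74 × 10⁴ = 4.41 × 10⁴ mg/L = 44.1 mg/mL.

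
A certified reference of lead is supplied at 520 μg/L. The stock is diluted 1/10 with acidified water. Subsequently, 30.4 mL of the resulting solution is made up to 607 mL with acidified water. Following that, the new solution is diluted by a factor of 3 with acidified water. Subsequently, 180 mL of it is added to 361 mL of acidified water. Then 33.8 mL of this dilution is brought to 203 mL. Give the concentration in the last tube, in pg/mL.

Overall dilution factor = 10 × 19.97 × 3 × 3.006 × 6.006 = 1.08 × 10⁴.
520 μg/L / 1.08 × 10⁴ = 0.0481 μg/L = 48.1 pg/mL.

48.1 pg/mL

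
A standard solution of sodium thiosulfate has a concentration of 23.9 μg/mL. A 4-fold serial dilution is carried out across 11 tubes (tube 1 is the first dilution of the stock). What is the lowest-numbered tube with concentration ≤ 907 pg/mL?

tube 8

Tube n has concentration 23.9 μg/mL / 4ⁿ.
Need 4ⁿ ≥ 23.9 μg/mL / 907 pg/mL = 2.64 × 10⁴, so n ≥ 7.34.
First such tube: n = 8.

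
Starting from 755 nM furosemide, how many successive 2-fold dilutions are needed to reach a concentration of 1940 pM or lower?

Need 2ⁿ ≥ 389, so n ≥ log(389)/log(2) = 8.60.
Minimum whole steps: n = 9.

9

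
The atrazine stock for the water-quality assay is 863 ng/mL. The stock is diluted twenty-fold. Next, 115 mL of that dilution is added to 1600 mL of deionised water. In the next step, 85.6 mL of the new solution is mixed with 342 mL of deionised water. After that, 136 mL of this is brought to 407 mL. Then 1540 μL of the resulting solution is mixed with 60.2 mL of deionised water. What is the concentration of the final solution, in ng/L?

4.83 ng/L

Overall dilution factor = 20 × 14.91 × 4.995 × 2.993 × 40.09 = 1.79 × 10⁵.
863 ng/mL / 1.79 × 10⁵ = 4.83 × 10⁻³ ng/mL = 4.83 ng/L.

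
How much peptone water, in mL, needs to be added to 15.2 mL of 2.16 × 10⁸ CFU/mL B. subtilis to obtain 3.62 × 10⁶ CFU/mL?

892 mL

V₂ = C₁V₁/C₂ = 2.16 × 10⁸ × 15.2 / 3.62 × 10⁶ = 907 mL.
Diluent to add = V₂ − V₁ = 907 − 15.2 = 892 mL.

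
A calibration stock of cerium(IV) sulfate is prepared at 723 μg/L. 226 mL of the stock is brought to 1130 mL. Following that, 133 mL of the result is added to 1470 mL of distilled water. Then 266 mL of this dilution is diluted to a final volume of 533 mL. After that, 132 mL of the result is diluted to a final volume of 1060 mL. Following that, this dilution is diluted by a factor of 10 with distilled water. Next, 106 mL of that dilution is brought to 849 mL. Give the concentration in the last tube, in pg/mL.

Overall dilution factor = 5 × 12.05 × 2.004 × 8.030 × 10 × 8.009 = 7.77 × 10⁴.
723 μg/L / 7.77 × 10⁴ = 9.31 × 10⁻³ μg/L = 9.31 pg/mL.

9.31 pg/mL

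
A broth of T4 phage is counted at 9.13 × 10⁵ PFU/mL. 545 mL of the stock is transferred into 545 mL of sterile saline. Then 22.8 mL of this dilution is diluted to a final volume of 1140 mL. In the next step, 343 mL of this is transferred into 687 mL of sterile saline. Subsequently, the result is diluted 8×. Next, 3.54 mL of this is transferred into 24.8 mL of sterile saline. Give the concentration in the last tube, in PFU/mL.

47.5 PFU/mL

Overall dilution factor = 2 × 50 × 3.003 × 8 × 8.006 = 1.92 × 10⁴.
9.13 × 10⁵ PFU/mL / 1.92 × 10⁴ = 47.5 PFU/mL.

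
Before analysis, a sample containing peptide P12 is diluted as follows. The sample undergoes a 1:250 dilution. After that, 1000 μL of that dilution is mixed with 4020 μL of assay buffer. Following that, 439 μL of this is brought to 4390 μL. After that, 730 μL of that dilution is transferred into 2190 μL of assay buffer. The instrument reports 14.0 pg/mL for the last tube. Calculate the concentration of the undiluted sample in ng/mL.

Overall dilution factor = 250 × 5.020 × 10 × 4 = 5.02 × 10⁴.
Original = 14.0 pg/mL × 5.02 × 10⁴ = 7.03 × 10⁵ pg/mL = 703 ng/mL.

703 ng/mL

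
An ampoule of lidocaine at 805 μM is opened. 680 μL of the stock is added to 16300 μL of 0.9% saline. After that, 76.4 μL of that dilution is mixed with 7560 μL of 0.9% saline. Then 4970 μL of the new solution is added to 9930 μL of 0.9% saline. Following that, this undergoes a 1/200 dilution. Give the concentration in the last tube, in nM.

0.538 nM

Overall dilution factor = 24.97 × 99.95 × 2.998 × 200 = 1.50 × 10⁶.
805 μM / 1.50 × 10⁶ = 5.38 × 10⁻⁴ μM = 0.538 nM.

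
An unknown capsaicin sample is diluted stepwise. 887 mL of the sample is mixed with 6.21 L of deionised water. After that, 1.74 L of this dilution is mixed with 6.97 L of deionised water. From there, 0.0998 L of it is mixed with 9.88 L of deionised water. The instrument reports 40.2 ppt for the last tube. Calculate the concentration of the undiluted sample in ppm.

Overall dilution factor = 8.001 × 5.006 × 100.00 = 4005.
Original = 40.2 ppt × 4005 = 1.61 × 10⁵ ppt = 0.161 ppm.

0.161 ppm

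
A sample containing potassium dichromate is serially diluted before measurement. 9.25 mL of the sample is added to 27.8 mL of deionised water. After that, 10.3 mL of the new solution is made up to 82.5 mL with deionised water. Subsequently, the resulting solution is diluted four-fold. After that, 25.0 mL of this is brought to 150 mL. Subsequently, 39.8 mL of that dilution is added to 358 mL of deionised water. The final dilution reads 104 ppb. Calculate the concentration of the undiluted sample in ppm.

Overall dilution factor = 4.005 × 8.010 × 4 × 6 × 9.995 = 7696.
Original = 104 ppb × 7696 = 8.00 × 10⁵ ppb = 800 ppm.

800 ppm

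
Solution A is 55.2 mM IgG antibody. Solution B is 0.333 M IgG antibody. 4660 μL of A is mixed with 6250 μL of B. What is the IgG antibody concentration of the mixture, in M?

0.214 M

C_B = 0.333 M = 333 mM.
C_mix = (C_A·V_A + C_B·V_B)/(V_A + V_B) = (55.2×4660 + 333×6250) / 10910 = 214 mM = 0.214 M.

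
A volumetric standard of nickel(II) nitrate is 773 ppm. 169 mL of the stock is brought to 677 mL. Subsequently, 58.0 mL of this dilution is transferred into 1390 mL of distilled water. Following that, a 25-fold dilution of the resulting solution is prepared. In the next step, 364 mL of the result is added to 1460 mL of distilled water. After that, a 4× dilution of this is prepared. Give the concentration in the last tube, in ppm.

0.0154 ppm

Overall dilution factor = 4.006 × 24.97 × 25 × 5.011 × 4 = 5.01 × 10⁴.
773 ppm / 5.01 × 10⁴ = 0.0154 ppm.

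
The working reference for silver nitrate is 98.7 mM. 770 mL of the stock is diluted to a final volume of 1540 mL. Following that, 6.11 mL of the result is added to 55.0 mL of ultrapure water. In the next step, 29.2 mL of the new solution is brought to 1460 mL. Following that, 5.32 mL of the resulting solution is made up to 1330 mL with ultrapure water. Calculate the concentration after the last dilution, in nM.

395 nM

Overall dilution factor = 2 × 10.00 × 50 × 250 = 2.50 × 10⁵.
98.7 mM / 2.50 × 10⁵ = 3.95 × 10⁻⁴ mM = 395 nM.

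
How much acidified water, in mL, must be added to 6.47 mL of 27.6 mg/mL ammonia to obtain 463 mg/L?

379 mL

463 mg/L = 0.463 mg/mL.
V₂ = C₁V₁/C₂ = 27.6 × 6.47 / 0.463 = 386 mL.
Diluent to add = V₂ − V₁ = 386 − 6.47 = 379 mL.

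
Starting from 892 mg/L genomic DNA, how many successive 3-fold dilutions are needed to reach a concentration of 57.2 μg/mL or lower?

3

Need 3ⁿ ≥ 15.6, so n ≥ log(15.6)/log(3) = 2.50.
Minimum whole steps: n = 3.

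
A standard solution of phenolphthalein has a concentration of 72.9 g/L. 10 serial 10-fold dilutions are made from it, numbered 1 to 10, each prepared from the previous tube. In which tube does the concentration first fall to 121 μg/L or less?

Tube n has concentration 72.9 g/L / 10ⁿ.
Need 10ⁿ ≥ 72.9 g/L / 121 μg/L = 6.02 × 10⁵, so n ≥ 5.78.
First such tube: n = 6.

tube 6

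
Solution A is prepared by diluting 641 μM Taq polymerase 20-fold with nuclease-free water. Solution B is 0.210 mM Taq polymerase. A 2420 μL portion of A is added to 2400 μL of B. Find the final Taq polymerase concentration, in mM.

C_A = 641 μM / 20 = 32.1 μM.
C_B = 0.210 mM = 210 μM.
C_mix = (C_A·V_A + C_B·V_B)/(V_A + V_B) = (32.1×2420 + 210×2400) / 4820 = 121 μM = 0.121 mM.

0.121 mM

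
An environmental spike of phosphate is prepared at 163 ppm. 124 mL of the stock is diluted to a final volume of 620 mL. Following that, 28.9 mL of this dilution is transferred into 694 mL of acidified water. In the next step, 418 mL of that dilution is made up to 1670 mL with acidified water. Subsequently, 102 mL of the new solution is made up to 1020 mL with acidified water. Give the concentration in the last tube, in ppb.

32.6 ppb

Overall dilution factor = 5 × 25.01 × 3.995 × 10 = 4997.
163 ppm / 4997 = 0.0326 ppm = 32.6 ppb.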